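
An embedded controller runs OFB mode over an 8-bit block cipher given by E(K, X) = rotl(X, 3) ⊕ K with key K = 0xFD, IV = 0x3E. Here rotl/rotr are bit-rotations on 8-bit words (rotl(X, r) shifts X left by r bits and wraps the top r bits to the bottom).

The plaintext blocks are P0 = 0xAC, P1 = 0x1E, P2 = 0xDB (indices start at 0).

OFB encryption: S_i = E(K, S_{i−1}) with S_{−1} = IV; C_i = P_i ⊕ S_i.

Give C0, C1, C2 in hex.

C0: S = E(K, 0x3E) = 0x0C; 0xAC ⊕ 0x0C = 0xA0.
C1: S = E(K, 0x0C) = 0x9D; 0x1E ⊕ 0x9D = 0x83.
C2: S = E(K, 0x9D) = 0x11; 0xDB ⊕ 0x11 = 0xCA.

C0 = 0xA0, C1 = 0x83, C2 = 0xCA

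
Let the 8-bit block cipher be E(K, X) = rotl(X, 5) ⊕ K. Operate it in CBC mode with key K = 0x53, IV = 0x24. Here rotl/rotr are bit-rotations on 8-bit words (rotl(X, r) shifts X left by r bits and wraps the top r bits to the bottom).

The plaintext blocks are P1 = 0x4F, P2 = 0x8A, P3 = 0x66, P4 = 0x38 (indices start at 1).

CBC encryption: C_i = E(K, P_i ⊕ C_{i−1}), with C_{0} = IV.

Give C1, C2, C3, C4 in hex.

C1 = 0x3E, C2 = 0xC5, C3 = 0x27, C4 = 0xB0

C1: P1 ⊕ 0x24 = 0x6B; E(K, 0x6B) = 0x3E.
C2: P2 ⊕ 0x3E = 0xB4; E(K, 0xB4) = 0xC5.
C3: P3 ⊕ 0xC5 = 0xA3; E(K, 0xA3) = 0x27.
C4: P4 ⊕ 0x27 = 0x1F; E(K, 0x1F) = 0xB0.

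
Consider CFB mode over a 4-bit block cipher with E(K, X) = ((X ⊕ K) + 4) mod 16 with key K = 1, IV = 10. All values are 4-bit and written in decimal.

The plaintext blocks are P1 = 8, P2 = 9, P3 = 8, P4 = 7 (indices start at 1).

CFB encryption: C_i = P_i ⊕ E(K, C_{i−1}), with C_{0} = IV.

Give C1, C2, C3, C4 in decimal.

C1 = 7, C2 = 3, C3 = 14, C4 = 4

C1: E(K, 10) = 15; 8 ⊕ 15 = 7.
C2: E(K, 7) = 10; 9 ⊕ 10 = 3.
C3: E(K, 3) = 6; 8 ⊕ 6 = 14.
C4: E(K, 14) = 3; 7 ⊕ 3 = 4.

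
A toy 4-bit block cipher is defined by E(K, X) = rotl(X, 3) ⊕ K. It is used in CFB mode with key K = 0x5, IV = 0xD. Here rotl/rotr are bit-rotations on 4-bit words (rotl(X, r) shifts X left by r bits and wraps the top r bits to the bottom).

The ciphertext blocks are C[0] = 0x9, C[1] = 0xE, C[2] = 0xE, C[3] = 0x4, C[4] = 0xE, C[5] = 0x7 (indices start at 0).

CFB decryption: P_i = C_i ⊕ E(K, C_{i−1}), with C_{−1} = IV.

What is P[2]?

P[2]: E(K, 0xE) = 0x2; 0xE ⊕ 0x2 = 0xC.

P[2] = 0xC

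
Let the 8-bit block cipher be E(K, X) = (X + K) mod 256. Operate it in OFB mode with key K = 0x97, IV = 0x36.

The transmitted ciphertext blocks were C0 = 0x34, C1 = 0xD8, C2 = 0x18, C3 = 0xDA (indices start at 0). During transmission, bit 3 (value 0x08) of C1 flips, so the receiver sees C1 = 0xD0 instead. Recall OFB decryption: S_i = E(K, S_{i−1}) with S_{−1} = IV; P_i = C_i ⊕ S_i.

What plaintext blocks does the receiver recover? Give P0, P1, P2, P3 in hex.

P0 = 0xF9, P1 = 0xB4, P2 = 0xE3, P3 = 0x48

Only C1 changed, to 0xD0. In OFB, a change in C_i flips the same bit in P_i only; the keystream is unaffected. Decrypting the received ciphertext:
P0: S = E(K, 0x36) = 0xCD; 0x34 ⊕ 0xCD = 0xF9.
P1: S = E(K, 0xCD) = 0x64; 0xD0 ⊕ 0x64 = 0xB4.
P2: S = E(K, 0x64) = 0xFB; 0x18 ⊕ 0xFB = 0xE3.
P3: S = E(K, 0xFB) = 0x92; 0xDA ⊕ 0x92 = 0x48.
Blocks that differ from the original plaintext: P1.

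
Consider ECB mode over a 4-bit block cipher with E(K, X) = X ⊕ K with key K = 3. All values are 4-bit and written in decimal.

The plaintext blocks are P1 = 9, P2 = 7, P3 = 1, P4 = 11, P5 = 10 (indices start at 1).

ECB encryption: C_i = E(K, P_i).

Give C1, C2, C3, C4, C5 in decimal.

C1 = 10, C2 = 4, C3 = 2, C4 = 8, C5 = 9

C1: E(K, 9) = 10.
C2: E(K, 7) = 4.
C3: E(K, 1) = 2.
C4: E(K, 11) = 8.
C5: E(K, 10) = 9.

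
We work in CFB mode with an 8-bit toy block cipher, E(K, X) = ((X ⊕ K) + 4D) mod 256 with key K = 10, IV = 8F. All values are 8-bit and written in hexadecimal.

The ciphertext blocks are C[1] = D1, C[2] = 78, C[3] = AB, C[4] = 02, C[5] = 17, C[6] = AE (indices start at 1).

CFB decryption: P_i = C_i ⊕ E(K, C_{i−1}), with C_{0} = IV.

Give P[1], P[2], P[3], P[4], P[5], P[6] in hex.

P[1] = 3D, P[2] = 76, P[3] = 1E, P[4] = 0A, P[5] = 48, P[6] = FA

P[1]: E(K, 8F) = EC; D1 ⊕ EC = 3D.
P[2]: E(K, D1) = 0E; 78 ⊕ 0E = 76.
P[3]: E(K, 78) = B5; AB ⊕ B5 = 1E.
P[4]: E(K, AB) = 08; 02 ⊕ 08 = 0A.
P[5]: E(K, 02) = 5F; 17 ⊕ 5F = 48.
P[6]: E(K, 17) = 54; AE ⊕ 54 = FA.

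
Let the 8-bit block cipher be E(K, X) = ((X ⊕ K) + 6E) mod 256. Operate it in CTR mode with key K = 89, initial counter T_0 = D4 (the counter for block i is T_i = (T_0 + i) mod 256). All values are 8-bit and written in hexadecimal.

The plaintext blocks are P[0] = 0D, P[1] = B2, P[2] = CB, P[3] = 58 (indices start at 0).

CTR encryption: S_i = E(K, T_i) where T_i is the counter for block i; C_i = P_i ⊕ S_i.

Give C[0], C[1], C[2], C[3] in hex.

C[0] = C6, C[1] = 78, C[2] = 06, C[3] = 94

C[0]: T = D4, S = E(K, T) = CB; 0D ⊕ CB = C6.
C[1]: T = D5, S = E(K, T) = CA; B2 ⊕ CA = 78.
C[2]: T = D6, S = E(K, T) = CD; CB ⊕ CD = 06.
C[3]: T = D7, S = E(K, T) = CC; 58 ⊕ CC = 94.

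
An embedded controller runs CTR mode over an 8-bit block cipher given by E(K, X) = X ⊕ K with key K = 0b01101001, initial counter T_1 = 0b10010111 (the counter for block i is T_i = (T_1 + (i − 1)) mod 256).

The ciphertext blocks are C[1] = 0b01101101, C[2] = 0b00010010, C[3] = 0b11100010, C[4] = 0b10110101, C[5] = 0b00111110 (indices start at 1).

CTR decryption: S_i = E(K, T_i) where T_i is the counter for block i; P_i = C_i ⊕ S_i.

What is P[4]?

P[4]: T = 0b10011010, S = E(K, T) = 0b11110011; 0b10110101 ⊕ 0b11110011 = 0b01000110.

P[4] = 0b01000110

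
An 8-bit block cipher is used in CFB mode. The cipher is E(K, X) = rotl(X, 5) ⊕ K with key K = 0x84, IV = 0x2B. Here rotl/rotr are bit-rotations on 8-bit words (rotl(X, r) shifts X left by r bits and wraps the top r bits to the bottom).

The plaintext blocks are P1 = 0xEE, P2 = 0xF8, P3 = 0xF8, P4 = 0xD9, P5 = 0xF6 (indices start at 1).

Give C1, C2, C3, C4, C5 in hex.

C1 = 0x0F, C2 = 0x9D, C3 = 0xCF, C4 = 0xA4, C5 = 0xE6

CFB encryption: C_i = P_i ⊕ E(K, C_{i−1}), with C_{0} = IV.
C1: E(K, 0x2B) = 0xE1; 0xEE ⊕ 0xE1 = 0x0F.
C2: E(K, 0x0F) = 0x65; 0xF8 ⊕ 0x65 = 0x9D.
C3: E(K, 0x9D) = 0x37; 0xF8 ⊕ 0x37 = 0xCF.
C4: E(K, 0xCF) = 0x7D; 0xD9 ⊕ 0x7D = 0xA4.
C5: E(K, 0xA4) = 0x10; 0xF6 ⊕ 0x10 = 0xE6.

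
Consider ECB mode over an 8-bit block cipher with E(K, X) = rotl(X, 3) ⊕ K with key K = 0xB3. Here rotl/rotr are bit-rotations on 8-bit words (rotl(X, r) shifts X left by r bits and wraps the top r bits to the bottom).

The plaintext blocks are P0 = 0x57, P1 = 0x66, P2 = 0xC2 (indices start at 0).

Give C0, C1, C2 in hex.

C0 = 0x09, C1 = 0x80, C2 = 0xA5

ECB encryption: C_i = E(K, P_i).
C0: E(K, 0x57) = 0x09.
C1: E(K, 0x66) = 0x80.
C2: E(K, 0xC2) = 0xA5.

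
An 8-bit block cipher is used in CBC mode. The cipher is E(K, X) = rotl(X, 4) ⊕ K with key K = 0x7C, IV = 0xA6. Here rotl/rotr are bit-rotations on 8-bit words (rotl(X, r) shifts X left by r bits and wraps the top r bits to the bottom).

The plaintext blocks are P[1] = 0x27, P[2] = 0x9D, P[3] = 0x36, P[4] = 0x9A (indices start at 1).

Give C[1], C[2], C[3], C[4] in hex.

C[1] = 0x64, C[2] = 0xE3, C[3] = 0x21, C[4] = 0xC7

CBC encryption: C_i = E(K, P_i ⊕ C_{i−1}), with C_{0} = IV.
C[1]: P[1] ⊕ 0xA6 = 0x81; E(K, 0x81) = 0x64.
C[2]: P[2] ⊕ 0x64 = 0xF9; E(K, 0xF9) = 0xE3.
C[3]: P[3] ⊕ 0xE3 = 0xD5; E(K, 0xD5) = 0x21.
C[4]: P[4] ⊕ 0x21 = 0xBB; E(K, 0xBB) = 0xC7.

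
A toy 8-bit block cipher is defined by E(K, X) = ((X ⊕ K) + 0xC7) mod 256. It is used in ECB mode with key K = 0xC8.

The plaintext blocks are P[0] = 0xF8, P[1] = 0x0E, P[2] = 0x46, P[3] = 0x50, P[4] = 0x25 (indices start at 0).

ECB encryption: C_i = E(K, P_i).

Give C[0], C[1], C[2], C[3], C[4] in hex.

C[0]: E(K, 0xF8) = 0xF7.
C[1]: E(K, 0x0E) = 0x8D.
C[2]: E(K, 0x46) = 0x55.
C[3]: E(K, 0x50) = 0x5F.
C[4]: E(K, 0x25) = 0xB4.

C[0] = 0xF7, C[1] = 0x8D, C[2] = 0x55, C[3] = 0x5F, C[4] = 0xB4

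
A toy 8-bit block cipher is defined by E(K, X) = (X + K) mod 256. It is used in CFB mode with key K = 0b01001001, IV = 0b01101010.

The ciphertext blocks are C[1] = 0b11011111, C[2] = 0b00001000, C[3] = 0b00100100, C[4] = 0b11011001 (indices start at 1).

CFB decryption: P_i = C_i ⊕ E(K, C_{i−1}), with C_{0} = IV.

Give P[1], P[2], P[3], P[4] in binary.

P[1]: E(K, 0b01101010) = 0b10110011; 0b11011111 ⊕ 0b10110011 = 0b01101100.
P[2]: E(K, 0b11011111) = 0b00101000; 0b00001000 ⊕ 0b00101000 = 0b00100000.
P[3]: E(K, 0b00001000) = 0b01010001; 0b00100100 ⊕ 0b01010001 = 0b01110101.
P[4]: E(K, 0b00100100) = 0b01101101; 0b11011001 ⊕ 0b01101101 = 0b10110100.

P[1] = 0b01101100, P[2] = 0b00100000, P[3] = 0b01110101, P[4] = 0b10110100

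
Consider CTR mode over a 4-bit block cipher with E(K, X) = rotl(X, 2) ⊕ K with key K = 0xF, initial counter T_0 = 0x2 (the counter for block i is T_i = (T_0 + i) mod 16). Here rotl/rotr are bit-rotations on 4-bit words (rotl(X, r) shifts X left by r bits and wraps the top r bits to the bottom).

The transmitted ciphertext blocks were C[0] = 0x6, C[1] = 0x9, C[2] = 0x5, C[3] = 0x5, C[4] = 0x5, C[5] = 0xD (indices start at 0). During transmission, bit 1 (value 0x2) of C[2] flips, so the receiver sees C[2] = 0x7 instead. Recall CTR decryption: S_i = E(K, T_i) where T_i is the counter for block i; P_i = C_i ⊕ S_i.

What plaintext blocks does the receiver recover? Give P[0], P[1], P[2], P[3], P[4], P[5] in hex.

P[0] = 0x1, P[1] = 0xA, P[2] = 0x9, P[3] = 0xF, P[4] = 0x3, P[5] = 0xF

Only C[2] changed, to 0x7. In CTR, a change in C_i flips the same bit in P_i only; the keystream is unaffected. Decrypting the received ciphertext:
P[0]: T = 0x2, S = E(K, T) = 0x7; 0x6 ⊕ 0x7 = 0x1.
P[1]: T = 0x3, S = E(K, T) = 0x3; 0x9 ⊕ 0x3 = 0xA.
P[2]: T = 0x4, S = E(K, T) = 0xE; 0x7 ⊕ 0xE = 0x9.
P[3]: T = 0x5, S = E(K, T) = 0xA; 0x5 ⊕ 0xA = 0xF.
P[4]: T = 0x6, S = E(K, T) = 0x6; 0x5 ⊕ 0x6 = 0x3.
P[5]: T = 0x7, S = E(K, T) = 0x2; 0xD ⊕ 0x2 = 0xF.
Blocks that differ from the original plaintext: P[2].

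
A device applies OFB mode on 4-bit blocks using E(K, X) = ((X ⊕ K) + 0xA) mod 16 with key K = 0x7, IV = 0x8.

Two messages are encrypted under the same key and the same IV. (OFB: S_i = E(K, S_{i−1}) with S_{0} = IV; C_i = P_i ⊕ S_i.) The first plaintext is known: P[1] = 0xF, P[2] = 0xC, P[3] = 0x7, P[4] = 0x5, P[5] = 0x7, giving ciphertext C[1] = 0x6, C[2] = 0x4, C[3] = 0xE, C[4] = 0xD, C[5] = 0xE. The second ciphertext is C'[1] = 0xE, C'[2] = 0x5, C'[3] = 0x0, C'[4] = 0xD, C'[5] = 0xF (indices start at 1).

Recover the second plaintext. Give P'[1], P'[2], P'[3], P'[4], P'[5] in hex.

In OFB with a reused IV, both messages share the same keystream S_i, so C_i ⊕ C'_i = P_i ⊕ P'_i and thus P'_i = P_i ⊕ C_i ⊕ C'_i.
P'[1]: 0xF ⊕ 0x6 ⊕ 0xE = 0x7.
P'[2]: 0xC ⊕ 0x4 ⊕ 0x5 = 0xD.
P'[3]: 0x7 ⊕ 0xE ⊕ 0x0 = 0x9.
P'[4]: 0x5 ⊕ 0xD ⊕ 0xD = 0x5.
P'[5]: 0x7 ⊕ 0xE ⊕ 0xF = 0x6.

P'[1] = 0x7, P'[2] = 0xD, P'[3] = 0x9, P'[4] = 0x5, P'[5] = 0x6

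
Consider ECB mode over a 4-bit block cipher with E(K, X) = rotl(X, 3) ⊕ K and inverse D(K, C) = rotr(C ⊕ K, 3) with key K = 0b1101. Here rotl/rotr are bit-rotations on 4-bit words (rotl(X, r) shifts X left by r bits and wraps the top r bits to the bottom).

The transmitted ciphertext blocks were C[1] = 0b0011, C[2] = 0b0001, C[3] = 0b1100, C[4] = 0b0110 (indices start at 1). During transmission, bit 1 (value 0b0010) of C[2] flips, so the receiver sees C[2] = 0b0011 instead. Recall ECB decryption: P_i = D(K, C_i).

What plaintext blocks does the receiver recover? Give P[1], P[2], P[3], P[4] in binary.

Only C[2] changed, to 0b0011. In ECB, a change in C_i affects only P_i. Decrypting the received ciphertext:
P[1]: D(K, 0b0011) = 0b1101.
P[2]: D(K, 0b0011) = 0b1101.
P[3]: D(K, 0b1100) = 0b0010.
P[4]: D(K, 0b0110) = 0b0111.
Blocks that differ from the original plaintext: P[2].

P[1] = 0b1101, P[2] = 0b1101, P[3] = 0b0010, P[4] = 0b0111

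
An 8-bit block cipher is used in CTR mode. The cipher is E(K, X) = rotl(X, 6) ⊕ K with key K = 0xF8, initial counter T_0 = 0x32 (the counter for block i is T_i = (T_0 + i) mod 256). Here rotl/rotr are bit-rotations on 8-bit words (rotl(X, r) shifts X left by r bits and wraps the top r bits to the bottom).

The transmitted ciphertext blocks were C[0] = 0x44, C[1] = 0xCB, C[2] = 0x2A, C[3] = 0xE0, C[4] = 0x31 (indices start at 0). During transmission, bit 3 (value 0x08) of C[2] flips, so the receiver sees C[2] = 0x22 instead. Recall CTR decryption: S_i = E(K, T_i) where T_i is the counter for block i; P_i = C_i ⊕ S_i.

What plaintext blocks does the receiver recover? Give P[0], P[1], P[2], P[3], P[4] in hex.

P[0] = 0x30, P[1] = 0xFF, P[2] = 0xD7, P[3] = 0x55, P[4] = 0x44

Only C[2] changed, to 0x22. In CTR, a change in C_i flips the same bit in P_i only; the keystream is unaffected. Decrypting the received ciphertext:
P[0]: T = 0x32, S = E(K, T) = 0x74; 0x44 ⊕ 0x74 = 0x30.
P[1]: T = 0x33, S = E(K, T) = 0x34; 0xCB ⊕ 0x34 = 0xFF.
P[2]: T = 0x34, S = E(K, T) = 0xF5; 0x22 ⊕ 0xF5 = 0xD7.
P[3]: T = 0x35, S = E(K, T) = 0xB5; 0xE0 ⊕ 0xB5 = 0x55.
P[4]: T = 0x36, S = E(K, T) = 0x75; 0x31 ⊕ 0x75 = 0x44.
Blocks that differ from the original plaintext: P[2].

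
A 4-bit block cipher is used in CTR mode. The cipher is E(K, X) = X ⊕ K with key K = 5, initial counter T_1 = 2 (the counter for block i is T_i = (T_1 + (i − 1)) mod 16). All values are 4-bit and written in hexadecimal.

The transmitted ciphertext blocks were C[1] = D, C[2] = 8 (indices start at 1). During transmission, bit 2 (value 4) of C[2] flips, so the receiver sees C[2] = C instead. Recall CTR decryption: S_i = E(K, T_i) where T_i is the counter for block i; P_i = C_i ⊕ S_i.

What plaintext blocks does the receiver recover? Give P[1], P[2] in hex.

P[1] = A, P[2] = A

Only C[2] changed, to C. In CTR, a change in C_i flips the same bit in P_i only; the keystream is unaffected. Decrypting the received ciphertext:
P[1]: T = 2, S = E(K, T) = 7; D ⊕ 7 = A.
P[2]: T = 3, S = E(K, T) = 6; C ⊕ 6 = A.
Blocks that differ from the original plaintext: P[2].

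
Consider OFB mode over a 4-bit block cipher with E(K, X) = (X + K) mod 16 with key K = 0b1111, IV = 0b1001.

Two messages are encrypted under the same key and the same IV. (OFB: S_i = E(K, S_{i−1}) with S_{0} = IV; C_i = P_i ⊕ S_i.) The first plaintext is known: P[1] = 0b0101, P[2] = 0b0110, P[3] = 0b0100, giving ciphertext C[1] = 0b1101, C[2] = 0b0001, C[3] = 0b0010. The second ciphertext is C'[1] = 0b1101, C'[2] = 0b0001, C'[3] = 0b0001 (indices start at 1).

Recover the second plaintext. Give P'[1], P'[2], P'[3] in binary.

In OFB with a reused IV, both messages share the same keystream S_i, so C_i ⊕ C'_i = P_i ⊕ P'_i and thus P'_i = P_i ⊕ C_i ⊕ C'_i.
P'[1]: 0b0101 ⊕ 0b1101 ⊕ 0b1101 = 0b0101.
P'[2]: 0b0110 ⊕ 0b0001 ⊕ 0b0001 = 0b0110.
P'[3]: 0b0100 ⊕ 0b0010 ⊕ 0b0001 = 0b0111.

P'[1] = 0b0101, P'[2] = 0b0110, P'[3] = 0b0111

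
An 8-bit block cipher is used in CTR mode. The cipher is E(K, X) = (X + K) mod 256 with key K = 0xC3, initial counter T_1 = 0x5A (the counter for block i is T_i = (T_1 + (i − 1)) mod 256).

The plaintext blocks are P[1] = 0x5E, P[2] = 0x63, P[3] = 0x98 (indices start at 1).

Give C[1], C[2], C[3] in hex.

C[1] = 0x43, C[2] = 0x7D, C[3] = 0x87

CTR encryption: S_i = E(K, T_i) where T_i is the counter for block i; C_i = P_i ⊕ S_i.
C[1]: T = 0x5A, S = E(K, T) = 0x1D; 0x5E ⊕ 0x1D = 0x43.
C[2]: T = 0x5B, S = E(K, T) = 0x1E; 0x63 ⊕ 0x1E = 0x7D.
C[3]: T = 0x5C, S = E(K, T) = 0x1F; 0x98 ⊕ 0x1F = 0x87.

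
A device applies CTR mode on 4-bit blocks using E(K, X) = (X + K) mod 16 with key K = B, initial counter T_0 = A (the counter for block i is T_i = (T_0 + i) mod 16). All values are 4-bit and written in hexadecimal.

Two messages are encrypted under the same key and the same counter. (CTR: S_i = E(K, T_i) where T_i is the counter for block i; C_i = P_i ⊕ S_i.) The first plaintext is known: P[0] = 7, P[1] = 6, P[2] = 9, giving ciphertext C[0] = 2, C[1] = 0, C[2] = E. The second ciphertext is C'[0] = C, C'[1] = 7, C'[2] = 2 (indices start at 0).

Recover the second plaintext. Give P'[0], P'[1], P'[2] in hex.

P'[0] = 9, P'[1] = 1, P'[2] = 5

In CTR with a reused counter, both messages share the same keystream S_i, so C_i ⊕ C'_i = P_i ⊕ P'_i and thus P'_i = P_i ⊕ C_i ⊕ C'_i.
P'[0]: 7 ⊕ 2 ⊕ C = 9.
P'[1]: 6 ⊕ 0 ⊕ 7 = 1.
P'[2]: 9 ⊕ E ⊕ 2 = 5.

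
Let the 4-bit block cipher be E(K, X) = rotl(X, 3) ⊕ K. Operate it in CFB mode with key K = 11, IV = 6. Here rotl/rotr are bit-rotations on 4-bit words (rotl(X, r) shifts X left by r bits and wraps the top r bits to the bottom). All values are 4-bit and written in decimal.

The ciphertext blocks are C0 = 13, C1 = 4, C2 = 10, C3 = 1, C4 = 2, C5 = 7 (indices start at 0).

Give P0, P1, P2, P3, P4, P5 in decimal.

P0 = 5, P1 = 1, P2 = 3, P3 = 15, P4 = 1, P5 = 13

CFB decryption: P_i = C_i ⊕ E(K, C_{i−1}), with C_{−1} = IV.
P0: E(K, 6) = 8; 13 ⊕ 8 = 5.
P1: E(K, 13) = 5; 4 ⊕ 5 = 1.
P2: E(K, 4) = 9; 10 ⊕ 9 = 3.
P3: E(K, 10) = 14; 1 ⊕ 14 = 15.
P4: E(K, 1) = 3; 2 ⊕ 3 = 1.
P5: E(K, 2) = 10; 7 ⊕ 10 = 13.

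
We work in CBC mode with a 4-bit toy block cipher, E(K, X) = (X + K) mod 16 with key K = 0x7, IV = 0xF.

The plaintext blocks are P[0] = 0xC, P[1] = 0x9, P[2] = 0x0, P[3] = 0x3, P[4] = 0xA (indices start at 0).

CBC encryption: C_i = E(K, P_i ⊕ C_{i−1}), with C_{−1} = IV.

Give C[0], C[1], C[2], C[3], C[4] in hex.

C[0] = 0xA, C[1] = 0xA, C[2] = 0x1, C[3] = 0x9, C[4] = 0xA

C[0]: P[0] ⊕ 0xF = 0x3; E(K, 0x3) = 0xA.
C[1]: P[1] ⊕ 0xA = 0x3; E(K, 0x3) = 0xA.
C[2]: P[2] ⊕ 0xA = 0xA; E(K, 0xA) = 0x1.
C[3]: P[3] ⊕ 0x1 = 0x2; E(K, 0x2) = 0x9.
C[4]: P[4] ⊕ 0x9 = 0x3; E(K, 0x3) = 0xA.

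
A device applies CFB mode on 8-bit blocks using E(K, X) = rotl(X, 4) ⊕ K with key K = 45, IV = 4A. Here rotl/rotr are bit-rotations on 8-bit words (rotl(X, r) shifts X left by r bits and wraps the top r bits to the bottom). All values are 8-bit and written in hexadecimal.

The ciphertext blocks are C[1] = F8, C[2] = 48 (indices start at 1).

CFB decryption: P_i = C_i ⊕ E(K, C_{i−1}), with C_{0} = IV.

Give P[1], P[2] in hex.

P[1] = 19, P[2] = 82

P[1]: E(K, 4A) = E1; F8 ⊕ E1 = 19.
P[2]: E(K, F8) = CA; 48 ⊕ CA = 82.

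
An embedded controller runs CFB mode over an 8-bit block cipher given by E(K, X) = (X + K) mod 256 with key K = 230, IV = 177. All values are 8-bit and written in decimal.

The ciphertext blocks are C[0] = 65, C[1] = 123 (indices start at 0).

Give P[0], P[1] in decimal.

P[0] = 214, P[1] = 92

CFB decryption: P_i = C_i ⊕ E(K, C_{i−1}), with C_{−1} = IV.
P[0]: E(K, 177) = 151; 65 ⊕ 151 = 214.
P[1]: E(K, 65) = 39; 123 ⊕ 39 = 92.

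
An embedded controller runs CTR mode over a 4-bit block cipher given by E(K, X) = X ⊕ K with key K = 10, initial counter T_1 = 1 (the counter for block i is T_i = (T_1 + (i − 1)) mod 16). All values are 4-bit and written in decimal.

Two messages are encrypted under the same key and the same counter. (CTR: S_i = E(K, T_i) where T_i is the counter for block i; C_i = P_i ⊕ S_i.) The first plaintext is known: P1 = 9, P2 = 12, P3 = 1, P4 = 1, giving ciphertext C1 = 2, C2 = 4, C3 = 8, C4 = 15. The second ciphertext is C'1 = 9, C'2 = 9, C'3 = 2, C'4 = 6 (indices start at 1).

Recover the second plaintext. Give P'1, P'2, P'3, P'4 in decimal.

In CTR with a reused counter, both messages share the same keystream S_i, so C_i ⊕ C'_i = P_i ⊕ P'_i and thus P'_i = P_i ⊕ C_i ⊕ C'_i.
P'1: 9 ⊕ 2 ⊕ 9 = 2.
P'2: 12 ⊕ 4 ⊕ 9 = 1.
P'3: 1 ⊕ 8 ⊕ 2 = 11.
P'4: 1 ⊕ 15 ⊕ 6 = 8.

P'1 = 2, P'2 = 1, P'3 = 11, P'4 = 8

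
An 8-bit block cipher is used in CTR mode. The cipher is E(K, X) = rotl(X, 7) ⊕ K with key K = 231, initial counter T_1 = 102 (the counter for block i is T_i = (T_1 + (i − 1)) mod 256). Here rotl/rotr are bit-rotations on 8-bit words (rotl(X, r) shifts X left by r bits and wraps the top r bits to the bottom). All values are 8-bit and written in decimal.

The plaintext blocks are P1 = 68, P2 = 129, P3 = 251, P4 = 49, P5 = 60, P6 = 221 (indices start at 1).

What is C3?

C3 = 40

CTR encryption: S_i = E(K, T_i) where T_i is the counter for block i; C_i = P_i ⊕ S_i.
C1: T = 102, S = E(K, T) = 212; 68 ⊕ 212 = 144.
C2: T = 103, S = E(K, T) = 84; 129 ⊕ 84 = 213.
C3: T = 104, S = E(K, T) = 211; 251 ⊕ 211 = 40.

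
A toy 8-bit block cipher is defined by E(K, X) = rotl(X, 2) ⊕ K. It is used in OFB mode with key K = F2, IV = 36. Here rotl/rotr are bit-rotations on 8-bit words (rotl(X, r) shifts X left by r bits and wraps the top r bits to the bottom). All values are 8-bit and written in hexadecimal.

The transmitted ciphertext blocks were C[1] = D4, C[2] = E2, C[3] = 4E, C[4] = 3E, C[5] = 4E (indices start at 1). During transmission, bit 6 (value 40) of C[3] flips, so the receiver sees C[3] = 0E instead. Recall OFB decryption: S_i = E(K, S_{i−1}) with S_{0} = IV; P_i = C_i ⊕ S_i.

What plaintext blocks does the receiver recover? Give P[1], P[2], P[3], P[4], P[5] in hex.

P[1] = FE, P[2] = B8, P[3] = 95, P[4] = A2, P[5] = CE

Only C[3] changed, to 0E. In OFB, a change in C_i flips the same bit in P_i only; the keystream is unaffected. Decrypting the received ciphertext:
P[1]: S = E(K, 36) = 2A; D4 ⊕ 2A = FE.
P[2]: S = E(K, 2A) = 5A; E2 ⊕ 5A = B8.
P[3]: S = E(K, 5A) = 9B; 0E ⊕ 9B = 95.
P[4]: S = E(K, 9B) = 9C; 3E ⊕ 9C = A2.
P[5]: S = E(K, 9C) = 80; 4E ⊕ 80 = CE.
Blocks that differ from the original plaintext: P[3].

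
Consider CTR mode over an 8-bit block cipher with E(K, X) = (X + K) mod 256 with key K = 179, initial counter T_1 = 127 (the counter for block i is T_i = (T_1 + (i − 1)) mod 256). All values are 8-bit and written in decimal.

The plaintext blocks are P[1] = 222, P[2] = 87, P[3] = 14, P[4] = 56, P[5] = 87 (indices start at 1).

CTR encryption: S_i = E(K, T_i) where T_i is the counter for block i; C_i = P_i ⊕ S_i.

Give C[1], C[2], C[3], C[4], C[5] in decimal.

C[1]: T = 127, S = E(K, T) = 50; 222 ⊕ 50 = 236.
C[2]: T = 128, S = E(K, T) = 51; 87 ⊕ 51 = 100.
C[3]: T = 129, S = E(K, T) = 52; 14 ⊕ 52 = 58.
C[4]: T = 130, S = E(K, T) = 53; 56 ⊕ 53 = 13.
C[5]: T = 131, S = E(K, T) = 54; 87 ⊕ 54 = 97.

C[1] = 236, C[2] = 100, C[3] = 58, C[4] = 13, C[5] = 97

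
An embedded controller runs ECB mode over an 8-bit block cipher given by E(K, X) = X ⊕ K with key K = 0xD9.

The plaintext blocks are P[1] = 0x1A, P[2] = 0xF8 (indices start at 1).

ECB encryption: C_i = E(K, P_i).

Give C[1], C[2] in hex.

C[1]: E(K, 0x1A) = 0xC3.
C[2]: E(K, 0xF8) = 0x21.

C[1] = 0xC3, C[2] = 0x21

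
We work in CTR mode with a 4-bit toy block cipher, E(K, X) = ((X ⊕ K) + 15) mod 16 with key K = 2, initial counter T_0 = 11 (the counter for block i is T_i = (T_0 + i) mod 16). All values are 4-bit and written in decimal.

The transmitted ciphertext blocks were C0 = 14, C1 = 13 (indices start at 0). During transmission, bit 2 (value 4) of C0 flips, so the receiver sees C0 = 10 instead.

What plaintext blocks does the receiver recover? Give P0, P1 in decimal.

CTR decryption: S_i = E(K, T_i) where T_i is the counter for block i; P_i = C_i ⊕ S_i.
Only C0 changed, to 10. In CTR, a change in C_i flips the same bit in P_i only; the keystream is unaffected. Decrypting the received ciphertext:
P0: T = 11, S = E(K, T) = 8; 10 ⊕ 8 = 2.
P1: T = 12, S = E(K, T) = 13; 13 ⊕ 13 = 0.
Blocks that differ from the original plaintext: P0.

P0 = 2, P1 = 0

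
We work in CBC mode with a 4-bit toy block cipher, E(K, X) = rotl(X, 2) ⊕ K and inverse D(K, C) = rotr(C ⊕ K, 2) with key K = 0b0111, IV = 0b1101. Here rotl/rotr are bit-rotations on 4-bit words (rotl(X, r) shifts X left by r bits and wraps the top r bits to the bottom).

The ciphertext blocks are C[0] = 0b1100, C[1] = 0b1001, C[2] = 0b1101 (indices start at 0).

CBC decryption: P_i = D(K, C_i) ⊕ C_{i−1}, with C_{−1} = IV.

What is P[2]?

P[2] = 0b0011

P[2]: D(K, 0b1101) = 0b1010; 0b1010 ⊕ 0b1001 = 0b0011.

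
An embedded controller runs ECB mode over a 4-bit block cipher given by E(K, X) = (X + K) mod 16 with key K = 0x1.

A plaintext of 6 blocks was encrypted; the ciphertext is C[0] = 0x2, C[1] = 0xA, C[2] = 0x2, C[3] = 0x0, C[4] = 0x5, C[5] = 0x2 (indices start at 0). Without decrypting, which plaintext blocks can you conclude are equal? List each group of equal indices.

ECB encrypts each block independently with the same key, so equal ciphertext blocks imply equal plaintext blocks.
C[0] = C[2] = C[5] = 0x2, so P[0] = P[2] = P[5].

P[0] = P[2] = P[5]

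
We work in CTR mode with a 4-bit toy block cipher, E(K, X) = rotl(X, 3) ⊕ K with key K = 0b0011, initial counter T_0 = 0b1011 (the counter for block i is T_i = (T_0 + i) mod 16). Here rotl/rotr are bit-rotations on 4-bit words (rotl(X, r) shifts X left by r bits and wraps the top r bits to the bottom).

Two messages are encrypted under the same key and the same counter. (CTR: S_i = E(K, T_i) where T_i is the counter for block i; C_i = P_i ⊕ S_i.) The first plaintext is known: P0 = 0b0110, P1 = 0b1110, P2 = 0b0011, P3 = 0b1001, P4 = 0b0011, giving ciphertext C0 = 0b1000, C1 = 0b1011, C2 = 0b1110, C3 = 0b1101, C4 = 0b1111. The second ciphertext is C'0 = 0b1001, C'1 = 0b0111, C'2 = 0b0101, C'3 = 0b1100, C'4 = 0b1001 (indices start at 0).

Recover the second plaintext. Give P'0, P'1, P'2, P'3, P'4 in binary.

In CTR with a reused counter, both messages share the same keystream S_i, so C_i ⊕ C'_i = P_i ⊕ P'_i and thus P'_i = P_i ⊕ C_i ⊕ C'_i.
P'0: 0b0110 ⊕ 0b1000 ⊕ 0b1001 = 0b0111.
P'1: 0b1110 ⊕ 0b1011 ⊕ 0b0111 = 0b0010.
P'2: 0b0011 ⊕ 0b1110 ⊕ 0b0101 = 0b1000.
P'3: 0b1001 ⊕ 0b1101 ⊕ 0b1100 = 0b1000.
P'4: 0b0011 ⊕ 0b1111 ⊕ 0b1001 = 0b0101.

P'0 = 0b0111, P'1 = 0b0010, P'2 = 0b1000, P'3 = 0b1000, P'4 = 0b0101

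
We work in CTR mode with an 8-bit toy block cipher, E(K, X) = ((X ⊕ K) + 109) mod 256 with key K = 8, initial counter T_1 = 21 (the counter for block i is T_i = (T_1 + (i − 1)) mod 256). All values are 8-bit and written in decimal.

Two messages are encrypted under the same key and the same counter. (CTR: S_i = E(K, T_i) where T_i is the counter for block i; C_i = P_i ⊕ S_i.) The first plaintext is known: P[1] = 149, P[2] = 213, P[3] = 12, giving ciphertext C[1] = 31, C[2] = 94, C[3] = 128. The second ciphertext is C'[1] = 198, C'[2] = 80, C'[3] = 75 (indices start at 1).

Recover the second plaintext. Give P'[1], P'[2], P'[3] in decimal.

P'[1] = 76, P'[2] = 219, P'[3] = 199

In CTR with a reused counter, both messages share the same keystream S_i, so C_i ⊕ C'_i = P_i ⊕ P'_i and thus P'_i = P_i ⊕ C_i ⊕ C'_i.
P'[1]: 149 ⊕ 31 ⊕ 198 = 76.
P'[2]: 213 ⊕ 94 ⊕ 80 = 219.
P'[3]: 12 ⊕ 128 ⊕ 75 = 199.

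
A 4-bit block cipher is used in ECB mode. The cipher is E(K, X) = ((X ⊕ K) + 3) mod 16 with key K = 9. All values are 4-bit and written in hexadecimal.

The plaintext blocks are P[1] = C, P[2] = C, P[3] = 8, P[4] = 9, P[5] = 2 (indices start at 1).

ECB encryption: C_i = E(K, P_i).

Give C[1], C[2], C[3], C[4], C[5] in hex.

C[1]: E(K, C) = 8.
C[2]: E(K, C) = 8.
C[3]: E(K, 8) = 4.
C[4]: E(K, 9) = 3.
C[5]: E(K, 2) = E.

C[1] = 8, C[2] = 8, C[3] = 4, C[4] = 3, C[5] = E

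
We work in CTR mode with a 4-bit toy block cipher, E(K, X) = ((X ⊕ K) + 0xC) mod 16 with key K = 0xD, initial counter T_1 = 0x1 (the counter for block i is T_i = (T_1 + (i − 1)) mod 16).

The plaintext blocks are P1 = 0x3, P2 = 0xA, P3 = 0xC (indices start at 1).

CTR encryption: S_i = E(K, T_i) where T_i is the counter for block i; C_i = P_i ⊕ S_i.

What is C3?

C3 = 0x6

C1: T = 0x1, S = E(K, T) = 0x8; 0x3 ⊕ 0x8 = 0xB.
C2: T = 0x2, S = E(K, T) = 0xB; 0xA ⊕ 0xB = 0x1.
C3: T = 0x3, S = E(K, T) = 0xA; 0xC ⊕ 0xA = 0x6.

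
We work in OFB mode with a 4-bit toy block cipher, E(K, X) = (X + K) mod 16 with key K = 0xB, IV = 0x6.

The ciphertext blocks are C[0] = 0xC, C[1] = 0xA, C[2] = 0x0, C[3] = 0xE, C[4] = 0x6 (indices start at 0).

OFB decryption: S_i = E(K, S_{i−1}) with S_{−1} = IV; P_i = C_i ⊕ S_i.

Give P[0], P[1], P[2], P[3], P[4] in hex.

P[0] = 0xD, P[1] = 0x6, P[2] = 0x7, P[3] = 0xC, P[4] = 0xB

P[0]: S = E(K, 0x6) = 0x1; 0xC ⊕ 0x1 = 0xD.
P[1]: S = E(K, 0x1) = 0xC; 0xA ⊕ 0xC = 0x6.
P[2]: S = E(K, 0xC) = 0x7; 0x0 ⊕ 0x7 = 0x7.
P[3]: S = E(K, 0x7) = 0x2; 0xE ⊕ 0x2 = 0xC.
P[4]: S = E(K, 0x2) = 0xD; 0x6 ⊕ 0xD = 0xB.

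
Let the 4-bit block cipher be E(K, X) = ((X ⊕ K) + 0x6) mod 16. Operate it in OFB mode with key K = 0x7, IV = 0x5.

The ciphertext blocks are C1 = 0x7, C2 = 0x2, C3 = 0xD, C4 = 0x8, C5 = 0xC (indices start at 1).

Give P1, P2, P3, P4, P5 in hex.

P1 = 0xF, P2 = 0x7, P3 = 0x5, P4 = 0xD, P5 = 0x4

OFB decryption: S_i = E(K, S_{i−1}) with S_{0} = IV; P_i = C_i ⊕ S_i.
P1: S = E(K, 0x5) = 0x8; 0x7 ⊕ 0x8 = 0xF.
P2: S = E(K, 0x8) = 0x5; 0x2 ⊕ 0x5 = 0x7.
P3: S = E(K, 0x5) = 0x8; 0xD ⊕ 0x8 = 0x5.
P4: S = E(K, 0x8) = 0x5; 0x8 ⊕ 0x5 = 0xD.
P5: S = E(K, 0x5) = 0x8; 0xC ⊕ 0x8 = 0x4.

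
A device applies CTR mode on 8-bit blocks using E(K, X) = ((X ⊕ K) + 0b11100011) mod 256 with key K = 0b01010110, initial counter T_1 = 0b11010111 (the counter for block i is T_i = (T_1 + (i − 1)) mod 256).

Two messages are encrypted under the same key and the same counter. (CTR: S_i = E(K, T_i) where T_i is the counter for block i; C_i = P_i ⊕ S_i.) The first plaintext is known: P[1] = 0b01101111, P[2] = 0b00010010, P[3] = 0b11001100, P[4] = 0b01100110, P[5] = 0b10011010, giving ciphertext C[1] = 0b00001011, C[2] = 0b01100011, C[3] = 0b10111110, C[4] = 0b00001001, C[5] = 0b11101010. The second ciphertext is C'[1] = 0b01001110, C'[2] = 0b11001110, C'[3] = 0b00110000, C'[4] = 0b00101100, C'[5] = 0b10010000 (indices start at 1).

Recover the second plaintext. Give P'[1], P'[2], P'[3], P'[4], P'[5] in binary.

In CTR with a reused counter, both messages share the same keystream S_i, so C_i ⊕ C'_i = P_i ⊕ P'_i and thus P'_i = P_i ⊕ C_i ⊕ C'_i.
P'[1]: 0b01101111 ⊕ 0b00001011 ⊕ 0b01001110 = 0b00101010.
P'[2]: 0b00010010 ⊕ 0b01100011 ⊕ 0b11001110 = 0b10111111.
P'[3]: 0b11001100 ⊕ 0b10111110 ⊕ 0b00110000 = 0b01000010.
P'[4]: 0b01100110 ⊕ 0b00001001 ⊕ 0b00101100 = 0b01000011.
P'[5]: 0b10011010 ⊕ 0b11101010 ⊕ 0b10010000 = 0b11100000.

P'[1] = 0b00101010, P'[2] = 0b10111111, P'[3] = 0b01000010, P'[4] = 0b01000011, P'[5] = 0b11100000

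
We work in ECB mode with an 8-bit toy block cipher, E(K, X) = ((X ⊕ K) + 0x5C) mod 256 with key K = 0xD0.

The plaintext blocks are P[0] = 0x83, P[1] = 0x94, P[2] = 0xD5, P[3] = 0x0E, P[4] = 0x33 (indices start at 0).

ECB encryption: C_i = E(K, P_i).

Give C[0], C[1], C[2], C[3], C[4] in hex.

C[0]: E(K, 0x83) = 0xAF.
C[1]: E(K, 0x94) = 0xA0.
C[2]: E(K, 0xD5) = 0x61.
C[3]: E(K, 0x0E) = 0x3A.
C[4]: E(K, 0x33) = 0x3F.

C[0] = 0xAF, C[1] = 0xA0, C[2] = 0x61, C[3] = 0x3A, C[4] = 0x3F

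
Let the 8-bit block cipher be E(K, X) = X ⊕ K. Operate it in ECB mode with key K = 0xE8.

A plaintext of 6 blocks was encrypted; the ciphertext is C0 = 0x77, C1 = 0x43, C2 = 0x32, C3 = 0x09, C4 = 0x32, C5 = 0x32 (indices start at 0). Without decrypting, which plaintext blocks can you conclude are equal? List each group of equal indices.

ECB encrypts each block independently with the same key, so equal ciphertext blocks imply equal plaintext blocks.
C2 = C4 = C5 = 0x32, so P2 = P4 = P5.

P2 = P4 = P5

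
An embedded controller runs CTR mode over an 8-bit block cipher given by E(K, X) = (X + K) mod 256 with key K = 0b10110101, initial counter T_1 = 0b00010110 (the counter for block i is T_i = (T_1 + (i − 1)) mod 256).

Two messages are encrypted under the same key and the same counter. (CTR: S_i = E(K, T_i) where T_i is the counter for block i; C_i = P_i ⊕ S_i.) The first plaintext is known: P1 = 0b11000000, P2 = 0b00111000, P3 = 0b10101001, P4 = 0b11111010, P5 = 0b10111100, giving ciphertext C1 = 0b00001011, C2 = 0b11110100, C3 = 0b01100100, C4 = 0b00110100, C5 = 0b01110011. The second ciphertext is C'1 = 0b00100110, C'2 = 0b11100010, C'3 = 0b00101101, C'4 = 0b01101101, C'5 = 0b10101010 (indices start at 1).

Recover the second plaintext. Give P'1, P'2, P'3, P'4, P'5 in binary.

P'1 = 0b11101101, P'2 = 0b00101110, P'3 = 0b11100000, P'4 = 0b10100011, P'5 = 0b01100101

In CTR with a reused counter, both messages share the same keystream S_i, so C_i ⊕ C'_i = P_i ⊕ P'_i and thus P'_i = P_i ⊕ C_i ⊕ C'_i.
P'1: 0b11000000 ⊕ 0b00001011 ⊕ 0b00100110 = 0b11101101.
P'2: 0b00111000 ⊕ 0b11110100 ⊕ 0b11100010 = 0b00101110.
P'3: 0b10101001 ⊕ 0b01100100 ⊕ 0b00101101 = 0b11100000.
P'4: 0b11111010 ⊕ 0b00110100 ⊕ 0b01101101 = 0b10100011.
P'5: 0b10111100 ⊕ 0b01110011 ⊕ 0b10101010 = 0b01100101.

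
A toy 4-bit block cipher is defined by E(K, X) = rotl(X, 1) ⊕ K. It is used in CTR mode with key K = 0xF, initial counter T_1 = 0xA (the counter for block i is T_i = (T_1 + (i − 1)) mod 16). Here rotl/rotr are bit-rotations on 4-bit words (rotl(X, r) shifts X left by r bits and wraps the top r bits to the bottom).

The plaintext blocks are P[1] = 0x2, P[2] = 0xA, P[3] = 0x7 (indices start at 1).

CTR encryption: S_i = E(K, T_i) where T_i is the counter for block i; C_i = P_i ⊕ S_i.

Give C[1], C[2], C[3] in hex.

C[1] = 0x8, C[2] = 0x2, C[3] = 0x1

C[1]: T = 0xA, S = E(K, T) = 0xA; 0x2 ⊕ 0xA = 0x8.
C[2]: T = 0xB, S = E(K, T) = 0x8; 0xA ⊕ 0x8 = 0x2.
C[3]: T = 0xC, S = E(K, T) = 0x6; 0x7 ⊕ 0x6 = 0x1.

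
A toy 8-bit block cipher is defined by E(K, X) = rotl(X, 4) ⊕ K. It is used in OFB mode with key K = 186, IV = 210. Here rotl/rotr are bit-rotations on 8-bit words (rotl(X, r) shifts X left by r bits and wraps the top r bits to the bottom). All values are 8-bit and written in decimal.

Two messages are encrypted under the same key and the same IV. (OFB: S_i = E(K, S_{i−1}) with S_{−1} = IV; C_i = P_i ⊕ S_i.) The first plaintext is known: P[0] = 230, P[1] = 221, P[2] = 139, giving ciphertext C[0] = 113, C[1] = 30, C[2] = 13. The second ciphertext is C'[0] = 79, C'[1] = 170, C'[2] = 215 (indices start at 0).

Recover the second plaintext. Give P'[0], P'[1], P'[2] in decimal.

In OFB with a reused IV, both messages share the same keystream S_i, so C_i ⊕ C'_i = P_i ⊕ P'_i and thus P'_i = P_i ⊕ C_i ⊕ C'_i.
P'[0]: 230 ⊕ 113 ⊕ 79 = 216.
P'[1]: 221 ⊕ 30 ⊕ 170 = 105.
P'[2]: 139 ⊕ 13 ⊕ 215 = 81.

P'[0] = 216, P'[1] = 105, P'[2] = 81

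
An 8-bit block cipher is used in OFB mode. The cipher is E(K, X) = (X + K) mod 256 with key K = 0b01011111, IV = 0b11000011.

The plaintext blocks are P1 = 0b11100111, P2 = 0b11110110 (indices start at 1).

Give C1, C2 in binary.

OFB encryption: S_i = E(K, S_{i−1}) with S_{0} = IV; C_i = P_i ⊕ S_i.
C1: S = E(K, 0b11000011) = 0b00100010; 0b11100111 ⊕ 0b00100010 = 0b11000101.
C2: S = E(K, 0b00100010) = 0b10000001; 0b11110110 ⊕ 0b10000001 = 0b01110111.

C1 = 0b11000101, C2 = 0b01110111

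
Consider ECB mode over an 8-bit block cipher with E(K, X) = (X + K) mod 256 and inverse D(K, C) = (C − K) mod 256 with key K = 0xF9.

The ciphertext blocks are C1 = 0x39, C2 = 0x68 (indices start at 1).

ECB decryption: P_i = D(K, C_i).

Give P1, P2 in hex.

P1: D(K, 0x39) = 0x40.
P2: D(K, 0x68) = 0x6F.

P1 = 0x40, P2 = 0x6F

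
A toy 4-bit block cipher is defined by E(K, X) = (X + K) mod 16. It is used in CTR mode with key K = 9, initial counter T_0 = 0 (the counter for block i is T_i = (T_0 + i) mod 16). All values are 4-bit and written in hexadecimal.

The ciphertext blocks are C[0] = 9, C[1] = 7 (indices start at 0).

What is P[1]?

P[1] = D

CTR decryption: S_i = E(K, T_i) where T_i is the counter for block i; P_i = C_i ⊕ S_i.
P[1]: T = 1, S = E(K, T) = A; 7 ⊕ A = D.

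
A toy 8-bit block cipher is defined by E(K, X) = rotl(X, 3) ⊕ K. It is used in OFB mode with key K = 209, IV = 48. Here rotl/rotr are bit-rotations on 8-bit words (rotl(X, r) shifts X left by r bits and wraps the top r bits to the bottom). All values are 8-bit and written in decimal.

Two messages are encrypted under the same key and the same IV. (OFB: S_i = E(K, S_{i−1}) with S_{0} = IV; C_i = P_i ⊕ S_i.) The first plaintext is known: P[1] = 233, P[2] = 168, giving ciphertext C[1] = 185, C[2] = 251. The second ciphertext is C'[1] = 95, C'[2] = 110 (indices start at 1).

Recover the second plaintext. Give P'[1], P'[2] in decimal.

P'[1] = 15, P'[2] = 61

In OFB with a reused IV, both messages share the same keystream S_i, so C_i ⊕ C'_i = P_i ⊕ P'_i and thus P'_i = P_i ⊕ C_i ⊕ C'_i.
P'[1]: 233 ⊕ 185 ⊕ 95 = 15.
P'[2]: 168 ⊕ 251 ⊕ 110 = 61.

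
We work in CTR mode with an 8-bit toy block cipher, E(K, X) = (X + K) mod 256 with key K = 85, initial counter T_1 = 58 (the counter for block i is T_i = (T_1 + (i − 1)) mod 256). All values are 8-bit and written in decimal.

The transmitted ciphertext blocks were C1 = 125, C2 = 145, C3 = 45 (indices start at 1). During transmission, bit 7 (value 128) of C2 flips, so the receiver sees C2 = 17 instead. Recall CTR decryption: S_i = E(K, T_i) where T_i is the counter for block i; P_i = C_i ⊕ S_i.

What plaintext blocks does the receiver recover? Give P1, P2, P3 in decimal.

Only C2 changed, to 17. In CTR, a change in C_i flips the same bit in P_i only; the keystream is unaffected. Decrypting the received ciphertext:
P1: T = 58, S = E(K, T) = 143; 125 ⊕ 143 = 242.
P2: T = 59, S = E(K, T) = 144; 17 ⊕ 144 = 129.
P3: T = 60, S = E(K, T) = 145; 45 ⊕ 145 = 188.
Blocks that differ from the original plaintext: P2.

P1 = 242, P2 = 129, P3 = 188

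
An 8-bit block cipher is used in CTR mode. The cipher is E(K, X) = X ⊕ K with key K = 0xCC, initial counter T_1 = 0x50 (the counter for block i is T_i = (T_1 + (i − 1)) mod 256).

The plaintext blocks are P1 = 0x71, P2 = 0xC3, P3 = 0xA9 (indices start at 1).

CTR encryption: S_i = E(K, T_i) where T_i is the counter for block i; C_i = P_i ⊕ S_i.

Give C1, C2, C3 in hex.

C1 = 0xED, C2 = 0x5E, C3 = 0x37

C1: T = 0x50, S = E(K, T) = 0x9C; 0x71 ⊕ 0x9C = 0xED.
C2: T = 0x51, S = E(K, T) = 0x9D; 0xC3 ⊕ 0x9D = 0x5E.
C3: T = 0x52, S = E(K, T) = 0x9E; 0xA9 ⊕ 0x9E = 0x37.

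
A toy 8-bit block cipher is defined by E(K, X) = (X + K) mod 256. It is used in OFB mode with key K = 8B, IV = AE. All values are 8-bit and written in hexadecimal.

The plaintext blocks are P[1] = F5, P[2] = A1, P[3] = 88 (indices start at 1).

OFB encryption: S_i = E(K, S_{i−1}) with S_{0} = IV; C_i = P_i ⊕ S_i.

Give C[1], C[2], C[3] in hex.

C[1] = CC, C[2] = 65, C[3] = C7

C[1]: S = E(K, AE) = 39; F5 ⊕ 39 = CC.
C[2]: S = E(K, 39) = C4; A1 ⊕ C4 = 65.
C[3]: S = E(K, C4) = 4F; 88 ⊕ 4F = C7.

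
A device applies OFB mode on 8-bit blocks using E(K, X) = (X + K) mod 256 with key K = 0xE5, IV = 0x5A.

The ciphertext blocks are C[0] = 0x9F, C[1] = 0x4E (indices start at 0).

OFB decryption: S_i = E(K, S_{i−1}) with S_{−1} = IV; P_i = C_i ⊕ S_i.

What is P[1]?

P[1] = 0x6A

P[0]: S = E(K, 0x5A) = 0x3F; 0x9F ⊕ 0x3F = 0xA0.
P[1]: S = E(K, 0x3F) = 0x24; 0x4E ⊕ 0x24 = 0x6A.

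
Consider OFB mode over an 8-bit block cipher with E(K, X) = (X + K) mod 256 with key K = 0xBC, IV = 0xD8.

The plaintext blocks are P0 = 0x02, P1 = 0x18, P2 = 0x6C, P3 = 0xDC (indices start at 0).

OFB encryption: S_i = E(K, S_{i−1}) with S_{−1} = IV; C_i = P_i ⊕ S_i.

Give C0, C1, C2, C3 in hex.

C0 = 0x96, C1 = 0x48, C2 = 0x60, C3 = 0x14

C0: S = E(K, 0xD8) = 0x94; 0x02 ⊕ 0x94 = 0x96.
C1: S = E(K, 0x94) = 0x50; 0x18 ⊕ 0x50 = 0x48.
C2: S = E(K, 0x50) = 0x0C; 0x6C ⊕ 0x0C = 0x60.
C3: S = E(K, 0x0C) = 0xC8; 0xDC ⊕ 0xC8 = 0x14.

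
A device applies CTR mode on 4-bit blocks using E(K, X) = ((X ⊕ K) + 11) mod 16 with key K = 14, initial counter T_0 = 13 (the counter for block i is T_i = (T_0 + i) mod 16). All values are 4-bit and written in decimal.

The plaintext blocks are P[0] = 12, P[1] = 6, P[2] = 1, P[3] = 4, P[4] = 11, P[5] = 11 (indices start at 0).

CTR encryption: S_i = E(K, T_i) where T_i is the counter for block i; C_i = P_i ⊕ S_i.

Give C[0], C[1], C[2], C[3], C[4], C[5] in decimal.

C[0] = 2, C[1] = 13, C[2] = 13, C[3] = 13, C[4] = 1, C[5] = 12

C[0]: T = 13, S = E(K, T) = 14; 12 ⊕ 14 = 2.
C[1]: T = 14, S = E(K, T) = 11; 6 ⊕ 11 = 13.
C[2]: T = 15, S = E(K, T) = 12; 1 ⊕ 12 = 13.
C[3]: T = 0, S = E(K, T) = 9; 4 ⊕ 9 = 13.
C[4]: T = 1, S = E(K, T) = 10; 11 ⊕ 10 = 1.
C[5]: T = 2, S = E(K, T) = 7; 11 ⊕ 7 = 12.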